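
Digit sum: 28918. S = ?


2 + 8 + 9 + 1 + 8 = 28


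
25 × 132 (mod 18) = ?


25 × 132 = 3300
3300 mod 18 = 6


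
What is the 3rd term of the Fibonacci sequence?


Sequence: 1, 1, 2
F(3) = 2


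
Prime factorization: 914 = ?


914 / 2 = 457
457 / 457 = 1
914 = 2 × 457


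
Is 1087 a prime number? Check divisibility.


Check divisors up to sqrt(1087) = 32.9697
No divisors found.
1087 is prime.

Yes, 1087 is prime


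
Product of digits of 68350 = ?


6 × 8 × 3 × 5 × 0 = 0


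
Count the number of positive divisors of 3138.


3138 = 2^1 × 3^1 × 523^1
d(3138) = (1+1) × (1+1) × (1+1) = 8

8 divisors


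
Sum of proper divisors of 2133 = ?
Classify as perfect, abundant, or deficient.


Proper divisors: 1, 3, 9, 27, 79, 237, 711
Sum = 1 + 3 + 9 + 27 + 79 + 237 + 711 = 1067
1067 < 2133 → deficient

s(2133) = 1067 (deficient)


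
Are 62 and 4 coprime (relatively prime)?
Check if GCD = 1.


Euclidean algorithm:
62 = 15 * 4 + 2
4 = 2 * 2 + 0
GCD(62, 4) = 2

No, not coprime (GCD = 2)


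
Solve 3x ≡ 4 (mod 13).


GCD(3, 13) = 1, unique solution
a^(-1) mod 13 = 9
x = 9 * 4 mod 13 = 10

x ≡ 10 (mod 13)


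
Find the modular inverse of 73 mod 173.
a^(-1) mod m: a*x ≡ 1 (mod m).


Use the extended Euclidean algorithm on (173, 73); each row r = 173*s + 73*t:
r=173, s=1, t=0
r=73, s=0, t=1
q=2: r=27, s=1, t=-2   [173*(1) + 73*(-2) = 27]
q=2: r=19, s=-2, t=5   [173*(-2) + 73*(5) = 19]
q=1: r=8, s=3, t=-7   [173*(3) + 73*(-7) = 8]
q=2: r=3, s=-8, t=19   [173*(-8) + 73*(19) = 3]
q=2: r=2, s=19, t=-45   [173*(19) + 73*(-45) = 2]
q=1: r=1, s=-27, t=64   [173*(-27) + 73*(64) = 1]
q=2: r=0, s=73, t=-173   [173*(73) + 73*(-173) = 0]
GCD = 1 with t = 64, so 73*(64) ≡ 1 (mod 173)
Inverse = 64 mod 173 = 64
Check: 73 * 64 = 4672 ≡ 1 (mod 173)

73^(-1) ≡ 64 (mod 173)


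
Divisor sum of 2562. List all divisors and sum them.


Divisors of 2562: 1, 2, 3, 6, 7, 14, 21, 42, 61, 122, 183, 366, 427, 854, 1281, 2562
Sum = 1 + 2 + 3 + 6 + 7 + 14 + 21 + 42 + 61 + 122 + 183 + 366 + 427 + 854 + 1281 + 2562 = 5952

σ(2562) = 5952


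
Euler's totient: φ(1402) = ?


1402 = 2 × 701
Prime factors: 2, 701
φ(1402) = 1402 × (1-1/2) × (1-1/701)
= 1402 × 1/2 × 700/701 = 700

φ(1402) = 700


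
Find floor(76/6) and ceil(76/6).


76/6 = 12.6667
floor = 12
ceil = 13

floor = 12, ceil = 13


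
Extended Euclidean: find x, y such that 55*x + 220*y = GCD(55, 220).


Tabular extended Euclidean (each row: r = 55*s + 220*t):
r=55, s=1, t=0
r=220, s=0, t=1
q=0: r=55, s=1, t=0   [55*(1) + 220*(0) = 55]
q=4: r=0, s=-4, t=1   [55*(-4) + 220*(1) = 0]
GCD = 55; from the row with r=55: x=1, y=0
Check: 55*(1) + 220*(0) = 55 + 0 = 55

GCD = 55, x = 1, y = 0


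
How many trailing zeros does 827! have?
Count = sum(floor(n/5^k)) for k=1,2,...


floor(827/5) = 165
floor(827/25) = 33
floor(827/125) = 6
floor(827/625) = 1
Total = 205

205 trailing zeros


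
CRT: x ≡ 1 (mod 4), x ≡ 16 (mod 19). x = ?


M = 4*19 = 76
M1 = M/4 = 19, M2 = M/19 = 4
M1^(-1) mod 4 = 3, M2^(-1) mod 19 = 5
x = 1*19*3 + 16*4*5 = 377
377 mod 76 = 73
Check: 73 mod 4 = 1 ✓, 73 mod 19 = 16 ✓

x ≡ 73 (mod 76)


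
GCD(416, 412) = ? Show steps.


416 = 1 * 412 + 4
412 = 103 * 4 + 0
GCD = 4


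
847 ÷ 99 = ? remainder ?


847 = 99 * 8 + 55
Check: 792 + 55 = 847

q = 8, r = 55


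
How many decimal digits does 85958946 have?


85958946 has 8 digits in base 10
floor(log10(85958946)) + 1 = floor(7.9343) + 1 = 8

8 digits (base 10)


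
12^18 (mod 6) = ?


12^1 mod 6 = 0
12^2 mod 6 = 0
12^3 mod 6 = 0
12^4 mod 6 = 0
12^5 mod 6 = 0
12^6 mod 6 = 0
12^7 mod 6 = 0
12^8 mod 6 = 0
12^9 mod 6 = 0
12^10 mod 6 = 0
12^11 mod 6 = 0
12^12 mod 6 = 0
12^13 mod 6 = 0
12^14 mod 6 = 0
12^15 mod 6 = 0
12^16 mod 6 = 0
12^17 mod 6 = 0
12^18 mod 6 = 0


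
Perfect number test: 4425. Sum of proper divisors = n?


Proper divisors of 4425: 1, 3, 5, 15, 25, 59, 75, 177, 295, 885, 1475
Sum = 1 + 3 + 5 + 15 + 25 + 59 + 75 + 177 + 295 + 885 + 1475 = 3015

No, 4425 is not perfect (3015 ≠ 4425)


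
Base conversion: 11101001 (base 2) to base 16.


11101001 (base 2) = 233 (decimal)
233 (decimal) = E9 (base 16)


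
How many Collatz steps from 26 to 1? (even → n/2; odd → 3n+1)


26 → 13 → 40 → 20 → 10 → 5 → 16 → 8 → 4 → 2 → 1
Total steps = 10

10 steps


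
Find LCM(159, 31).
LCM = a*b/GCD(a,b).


GCD(159, 31) = 1
LCM = 159*31/1 = 4929/1 = 4929

LCM = 4929


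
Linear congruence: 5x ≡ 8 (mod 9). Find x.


GCD(5, 9) = 1, unique solution
a^(-1) mod 9 = 2
x = 2 * 8 mod 9 = 7

x ≡ 7 (mod 9)


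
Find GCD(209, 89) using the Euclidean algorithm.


209 = 2 * 89 + 31
89 = 2 * 31 + 27
31 = 1 * 27 + 4
27 = 6 * 4 + 3
4 = 1 * 3 + 1
3 = 3 * 1 + 0
GCD = 1


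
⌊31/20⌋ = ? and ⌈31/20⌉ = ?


31/20 = 1.5500
floor = 1
ceil = 2

floor = 1, ceil = 2


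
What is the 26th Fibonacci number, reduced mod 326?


F(k) mod 326 for k=1..26:
1, 1, 2, 3, 5, 8, 13, 21, 34, 55, 89, 144, 233, 51, 284, 9, 293, 302, 269, 245, 188, 107, 295, 76, 45, 121
F(26) mod 326 = 121


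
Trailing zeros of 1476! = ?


floor(1476/5) = 295
floor(1476/25) = 59
floor(1476/125) = 11
floor(1476/625) = 2
Total = 367

367 trailing zeros


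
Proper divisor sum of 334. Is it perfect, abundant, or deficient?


Proper divisors: 1, 2, 167
Sum = 1 + 2 + 167 = 170
170 < 334 → deficient

s(334) = 170 (deficient)


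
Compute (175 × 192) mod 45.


175 × 192 = 33600
33600 mod 45 = 30


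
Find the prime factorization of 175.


175 / 5 = 35
35 / 5 = 7
7 / 7 = 1
175 = 5^2 × 7


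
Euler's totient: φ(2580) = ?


2580 = 2^2 × 3 × 5 × 43
Prime factors: 2, 3, 5, 43
φ(2580) = 2580 × (1-1/2) × (1-1/3) × (1-1/5) × (1-1/43)
= 2580 × 1/2 × 2/3 × 4/5 × 42/43 = 672

φ(2580) = 672


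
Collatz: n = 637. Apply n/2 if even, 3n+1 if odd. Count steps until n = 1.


637 → 1912 → 956 → 478 → 239 → 718 → 359 → 1078 → 539 → 1618 → 809 → 2428 → 1214 → 607 → 1822 → 911 → 2734 → 1367 → 4102 → 2051 → 6154 → 3077 → 9232 → 4616 → 2308 → 1154 → 577 → 1732 → 866 → 433 → 1300 → 650 → 325 → 976 → 488 → 244 → 122 → 61 → 184 → 92 → 46 → 23 → 70 → 35 → 106 → 53 → 160 → 80 → 40 → 20 → 10 → 5 → 16 → 8 → 4 → 2 → 1
Total steps = 56

56 steps


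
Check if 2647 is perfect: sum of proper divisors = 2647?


Proper divisors of 2647: 1
Sum = 1 = 1

No, 2647 is not perfect (1 ≠ 2647)


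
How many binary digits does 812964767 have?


812964767 in base 2 = 110000011101001101101110011111
Number of digits = 30

30 digits (base 2)


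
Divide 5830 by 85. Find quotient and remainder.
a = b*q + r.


5830 = 85 * 68 + 50
Check: 5780 + 50 = 5830

q = 68, r = 50


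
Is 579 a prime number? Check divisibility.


579 / 3 = 193 (exact division)
579 is NOT prime.

No, 579 is not prime


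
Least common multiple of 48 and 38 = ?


GCD(48, 38) = 2
LCM = 48*38/2 = 1824/2 = 912

LCM = 912


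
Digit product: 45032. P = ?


4 × 5 × 0 × 3 × 2 = 0


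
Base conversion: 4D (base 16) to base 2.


4D (base 16) = 77 (decimal)
77 (decimal) = 1001101 (base 2)


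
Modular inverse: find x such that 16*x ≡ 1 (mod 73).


Use the extended Euclidean algorithm on (73, 16); each row r = 73*s + 16*t:
r=73, s=1, t=0
r=16, s=0, t=1
q=4: r=9, s=1, t=-4   [73*(1) + 16*(-4) = 9]
q=1: r=7, s=-1, t=5   [73*(-1) + 16*(5) = 7]
q=1: r=2, s=2, t=-9   [73*(2) + 16*(-9) = 2]
q=3: r=1, s=-7, t=32   [73*(-7) + 16*(32) = 1]
q=2: r=0, s=16, t=-73   [73*(16) + 16*(-73) = 0]
GCD = 1 with t = 32, so 16*(32) ≡ 1 (mod 73)
Inverse = 32 mod 73 = 32
Check: 16 * 32 = 512 ≡ 1 (mod 73)

16^(-1) ≡ 32 (mod 73)


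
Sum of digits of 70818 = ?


7 + 0 + 8 + 1 + 8 = 24


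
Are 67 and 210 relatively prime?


Euclidean algorithm:
210 = 3 * 67 + 9
67 = 7 * 9 + 4
9 = 2 * 4 + 1
4 = 4 * 1 + 0
GCD(67, 210) = 1

Yes, coprime (GCD = 1)


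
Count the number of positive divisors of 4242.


4242 = 2^1 × 3^1 × 7^1 × 101^1
d(4242) = (1+1) × (1+1) × (1+1) × (1+1) = 16

16 divisors


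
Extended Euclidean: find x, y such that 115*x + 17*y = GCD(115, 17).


Tabular extended Euclidean (each row: r = 115*s + 17*t):
r=115, s=1, t=0
r=17, s=0, t=1
q=6: r=13, s=1, t=-6   [115*(1) + 17*(-6) = 13]
q=1: r=4, s=-1, t=7   [115*(-1) + 17*(7) = 4]
q=3: r=1, s=4, t=-27   [115*(4) + 17*(-27) = 1]
q=4: r=0, s=-17, t=115   [115*(-17) + 17*(115) = 0]
GCD = 1; from the row with r=1: x=4, y=-27
Check: 115*(4) + 17*(-27) = 460 - 459 = 1

GCD = 1, x = 4, y = -27


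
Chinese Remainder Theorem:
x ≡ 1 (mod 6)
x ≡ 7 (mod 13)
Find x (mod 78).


M = 6*13 = 78
M1 = M/6 = 13, M2 = M/13 = 6
M1^(-1) mod 6 = 1, M2^(-1) mod 13 = 11
x = 1*13*1 + 7*6*11 = 475
475 mod 78 = 7
Check: 7 mod 6 = 1 ✓, 7 mod 13 = 7 ✓

x ≡ 7 (mod 78)


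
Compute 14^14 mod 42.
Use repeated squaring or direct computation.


14^1 mod 42 = 14
14^2 mod 42 = 28
14^3 mod 42 = 14
14^4 mod 42 = 28
14^5 mod 42 = 14
14^6 mod 42 = 28
14^7 mod 42 = 14
14^8 mod 42 = 28
14^9 mod 42 = 14
14^10 mod 42 = 28
14^11 mod 42 = 14
14^12 mod 42 = 28
14^13 mod 42 = 14
14^14 mod 42 = 28


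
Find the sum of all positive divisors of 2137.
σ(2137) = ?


Divisors of 2137: 1, 2137
Sum = 1 + 2137 = 2138

σ(2137) = 2138


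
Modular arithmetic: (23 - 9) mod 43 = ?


23 - 9 = 14
14 mod 43 = 14


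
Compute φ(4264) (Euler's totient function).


4264 = 2^3 × 13 × 41
Prime factors: 2, 13, 41
φ(4264) = 4264 × (1-1/2) × (1-1/13) × (1-1/41)
= 4264 × 1/2 × 12/13 × 40/41 = 1920

φ(4264) = 1920


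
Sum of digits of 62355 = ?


6 + 2 + 3 + 5 + 5 = 21


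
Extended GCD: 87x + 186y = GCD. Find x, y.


Tabular extended Euclidean (each row: r = 87*s + 186*t):
r=87, s=1, t=0
r=186, s=0, t=1
q=0: r=87, s=1, t=0   [87*(1) + 186*(0) = 87]
q=2: r=12, s=-2, t=1   [87*(-2) + 186*(1) = 12]
q=7: r=3, s=15, t=-7   [87*(15) + 186*(-7) = 3]
q=4: r=0, s=-62, t=29   [87*(-62) + 186*(29) = 0]
GCD = 3; from the row with r=3: x=15, y=-7
Check: 87*(15) + 186*(-7) = 1305 - 1302 = 3

GCD = 3, x = 15, y = -7


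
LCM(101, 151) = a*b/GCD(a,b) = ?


GCD(101, 151) = 1
LCM = 101*151/1 = 15251/1 = 15251

LCM = 15251


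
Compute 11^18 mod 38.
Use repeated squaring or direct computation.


11^1 mod 38 = 11
11^2 mod 38 = 7
11^3 mod 38 = 1
11^4 mod 38 = 11
11^5 mod 38 = 7
11^6 mod 38 = 1
11^7 mod 38 = 11
11^8 mod 38 = 7
11^9 mod 38 = 1
11^10 mod 38 = 11
11^11 mod 38 = 7
11^12 mod 38 = 1
11^13 mod 38 = 11
11^14 mod 38 = 7
11^15 mod 38 = 1
11^16 mod 38 = 11
11^17 mod 38 = 7
11^18 mod 38 = 1


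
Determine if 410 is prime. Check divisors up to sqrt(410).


410 / 2 = 205 (exact division)
410 is NOT prime.

No, 410 is not prime


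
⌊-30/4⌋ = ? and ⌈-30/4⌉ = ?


-30/4 = -7.5000
floor = -8
ceil = -7

floor = -8, ceil = -7


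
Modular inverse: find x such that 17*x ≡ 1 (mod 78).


Use the extended Euclidean algorithm on (78, 17); each row r = 78*s + 17*t:
r=78, s=1, t=0
r=17, s=0, t=1
q=4: r=10, s=1, t=-4   [78*(1) + 17*(-4) = 10]
q=1: r=7, s=-1, t=5   [78*(-1) + 17*(5) = 7]
q=1: r=3, s=2, t=-9   [78*(2) + 17*(-9) = 3]
q=2: r=1, s=-5, t=23   [78*(-5) + 17*(23) = 1]
q=3: r=0, s=17, t=-78   [78*(17) + 17*(-78) = 0]
GCD = 1 with t = 23, so 17*(23) ≡ 1 (mod 78)
Inverse = 23 mod 78 = 23
Check: 17 * 23 = 391 ≡ 1 (mod 78)

17^(-1) ≡ 23 (mod 78)


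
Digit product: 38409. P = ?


3 × 8 × 4 × 0 × 9 = 0


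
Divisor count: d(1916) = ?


1916 = 2^2 × 479^1
d(1916) = (2+1) × (1+1) = 6

6 divisors


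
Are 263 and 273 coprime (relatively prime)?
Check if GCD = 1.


Euclidean algorithm:
273 = 1 * 263 + 10
263 = 26 * 10 + 3
10 = 3 * 3 + 1
3 = 3 * 1 + 0
GCD(263, 273) = 1

Yes, coprime (GCD = 1)


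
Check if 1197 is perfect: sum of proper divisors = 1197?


Proper divisors of 1197: 1, 3, 7, 9, 19, 21, 57, 63, 133, 171, 399
Sum = 1 + 3 + 7 + 9 + 19 + 21 + 57 + 63 + 133 + 171 + 399 = 883

No, 1197 is not perfect (883 ≠ 1197)


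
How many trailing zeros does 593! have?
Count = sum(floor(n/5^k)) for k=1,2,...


floor(593/5) = 118
floor(593/25) = 23
floor(593/125) = 4
Total = 145

145 trailing zeros


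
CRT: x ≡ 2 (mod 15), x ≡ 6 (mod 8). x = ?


M = 15*8 = 120
M1 = M/15 = 8, M2 = M/8 = 15
M1^(-1) mod 15 = 2, M2^(-1) mod 8 = 7
x = 2*8*2 + 6*15*7 = 662
662 mod 120 = 62
Check: 62 mod 15 = 2 ✓, 62 mod 8 = 6 ✓

x ≡ 62 (mod 120)


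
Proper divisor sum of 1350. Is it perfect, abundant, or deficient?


Proper divisors: 1, 2, 3, 5, 6, 9, 10, 15, 18, 25, 27, 30, 45, 50, 54, 75, 90, 135, 150, 225, 270, 450, 675
Sum = 1 + 2 + 3 + 5 + 6 + 9 + 10 + 15 + 18 + 25 + 27 + 30 + 45 + 50 + 54 + 75 + 90 + 135 + 150 + 225 + 270 + 450 + 675 = 2370
2370 > 1350 → abundant

s(1350) = 2370 (abundant)


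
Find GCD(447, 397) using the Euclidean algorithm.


447 = 1 * 397 + 50
397 = 7 * 50 + 47
50 = 1 * 47 + 3
47 = 15 * 3 + 2
3 = 1 * 2 + 1
2 = 2 * 1 + 0
GCD = 1


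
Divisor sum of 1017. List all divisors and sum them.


Divisors of 1017: 1, 3, 9, 113, 339, 1017
Sum = 1 + 3 + 9 + 113 + 339 + 1017 = 1482

σ(1017) = 1482


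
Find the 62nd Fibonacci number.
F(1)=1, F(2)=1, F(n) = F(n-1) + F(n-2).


Sequence: 1, 1, 2, 3, 5, 8, 13, 21, 34, 55, 89, 144, 233, 377, 610, 987, 1597, 2584, 4181, 6765, 10946, 17711, 28657, 46368, 75025, 121393, 196418, 317811, 514229, 832040, 1346269, 2178309, 3524578, 5702887, 9227465, 14930352, 24157817, 39088169, 63245986, 102334155, 165580141, 267914296, 433494437, 701408733, 1134903170, 1836311903, 2971215073, 4807526976, 7778742049, 12586269025, 20365011074, 32951280099, 53316291173, 86267571272, 139583862445, 225851433717, 365435296162, 591286729879, 956722026041, 1548008755920, 2504730781961, 4052739537881
F(62) = 4052739537881


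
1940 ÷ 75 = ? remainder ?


1940 = 75 * 25 + 65
Check: 1875 + 65 = 1940

q = 25, r = 65


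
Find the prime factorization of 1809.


1809 / 3 = 603
603 / 3 = 201
201 / 3 = 67
67 / 67 = 1
1809 = 3^3 × 67


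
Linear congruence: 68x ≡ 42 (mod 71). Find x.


GCD(68, 71) = 1, unique solution
a^(-1) mod 71 = 47
x = 47 * 42 mod 71 = 57

x ≡ 57 (mod 71)


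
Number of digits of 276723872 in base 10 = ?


276723872 has 9 digits in base 10
floor(log10(276723872)) + 1 = floor(8.4420) + 1 = 9

9 digits (base 10)


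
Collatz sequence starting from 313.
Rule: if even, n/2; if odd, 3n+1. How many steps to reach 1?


313 → 940 → 470 → 235 → 706 → 353 → 1060 → 530 → 265 → 796 → 398 → 199 → 598 → 299 → 898 → 449 → 1348 → 674 → 337 → 1012 → 506 → 253 → 760 → 380 → 190 → 95 → 286 → 143 → 430 → 215 → 646 → 323 → 970 → 485 → 1456 → 728 → 364 → 182 → 91 → 274 → 137 → 412 → 206 → 103 → 310 → 155 → 466 → 233 → 700 → 350 → 175 → 526 → 263 → 790 → 395 → 1186 → 593 → 1780 → 890 → 445 → 1336 → 668 → 334 → 167 → 502 → 251 → 754 → 377 → 1132 → 566 → 283 → 850 → 425 → 1276 → 638 → 319 → 958 → 479 → 1438 → 719 → 2158 → 1079 → 3238 → 1619 → 4858 → 2429 → 7288 → 3644 → 1822 → 911 → 2734 → 1367 → 4102 → 2051 → 6154 → 3077 → 9232 → 4616 → 2308 → 1154 → 577 → 1732 → 866 → 433 → 1300 → 650 → 325 → 976 → 488 → 244 → 122 → 61 → 184 → 92 → 46 → 23 → 70 → 35 → 106 → 53 → 160 → 80 → 40 → 20 → 10 → 5 → 16 → 8 → 4 → 2 → 1
Total steps = 130

130 steps


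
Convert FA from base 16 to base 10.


FA (base 16) = 250 (decimal)
250 (decimal) = 250 (base 10)


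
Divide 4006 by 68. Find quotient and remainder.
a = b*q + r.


4006 = 68 * 58 + 62
Check: 3944 + 62 = 4006

q = 58, r = 62


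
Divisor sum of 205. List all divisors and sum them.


Divisors of 205: 1, 5, 41, 205
Sum = 1 + 5 + 41 + 205 = 252

σ(205) = 252


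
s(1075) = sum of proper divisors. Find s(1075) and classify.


Proper divisors: 1, 5, 25, 43, 215
Sum = 1 + 5 + 25 + 43 + 215 = 289
289 < 1075 → deficient

s(1075) = 289 (deficient)


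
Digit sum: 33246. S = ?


3 + 3 + 2 + 4 + 6 = 18


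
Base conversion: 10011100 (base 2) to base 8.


10011100 (base 2) = 156 (decimal)
156 (decimal) = 234 (base 8)


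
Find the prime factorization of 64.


64 / 2 = 32
32 / 2 = 16
16 / 2 = 8
8 / 2 = 4
4 / 2 = 2
2 / 2 = 1
64 = 2^6


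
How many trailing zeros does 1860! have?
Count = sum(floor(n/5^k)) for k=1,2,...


floor(1860/5) = 372
floor(1860/25) = 74
floor(1860/125) = 14
floor(1860/625) = 2
Total = 462

462 trailing zeros


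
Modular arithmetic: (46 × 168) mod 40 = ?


46 × 168 = 7728
7728 mod 40 = 8


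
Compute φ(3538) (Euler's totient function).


3538 = 2 × 29 × 61
Prime factors: 2, 29, 61
φ(3538) = 3538 × (1-1/2) × (1-1/29) × (1-1/61)
= 3538 × 1/2 × 28/29 × 60/61 = 1680

φ(3538) = 1680


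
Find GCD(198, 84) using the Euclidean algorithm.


198 = 2 * 84 + 30
84 = 2 * 30 + 24
30 = 1 * 24 + 6
24 = 4 * 6 + 0
GCD = 6


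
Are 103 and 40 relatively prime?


Euclidean algorithm:
103 = 2 * 40 + 23
40 = 1 * 23 + 17
23 = 1 * 17 + 6
17 = 2 * 6 + 5
6 = 1 * 5 + 1
5 = 5 * 1 + 0
GCD(103, 40) = 1

Yes, coprime (GCD = 1)


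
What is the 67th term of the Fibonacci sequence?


Sequence: 1, 1, 2, 3, 5, 8, 13, 21, 34, 55, 89, 144, 233, 377, 610, 987, 1597, 2584, 4181, 6765, 10946, 17711, 28657, 46368, 75025, 121393, 196418, 317811, 514229, 832040, 1346269, 2178309, 3524578, 5702887, 9227465, 14930352, 24157817, 39088169, 63245986, 102334155, 165580141, 267914296, 433494437, 701408733, 1134903170, 1836311903, 2971215073, 4807526976, 7778742049, 12586269025, 20365011074, 32951280099, 53316291173, 86267571272, 139583862445, 225851433717, 365435296162, 591286729879, 956722026041, 1548008755920, 2504730781961, 4052739537881, 6557470319842, 10610209857723, 17167680177565, 27777890035288, 44945570212853
F(67) = 44945570212853


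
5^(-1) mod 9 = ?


Use the extended Euclidean algorithm on (9, 5); each row r = 9*s + 5*t:
r=9, s=1, t=0
r=5, s=0, t=1
q=1: r=4, s=1, t=-1   [9*(1) + 5*(-1) = 4]
q=1: r=1, s=-1, t=2   [9*(-1) + 5*(2) = 1]
q=4: r=0, s=5, t=-9   [9*(5) + 5*(-9) = 0]
GCD = 1 with t = 2, so 5*(2) ≡ 1 (mod 9)
Inverse = 2 mod 9 = 2
Check: 5 * 2 = 10 ≡ 1 (mod 9)

5^(-1) ≡ 2 (mod 9)


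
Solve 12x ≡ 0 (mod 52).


GCD(12, 52) = 4 divides 0
Divide: 3x ≡ 0 (mod 13)
x ≡ 0 (mod 13)


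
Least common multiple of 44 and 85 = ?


GCD(44, 85) = 1
LCM = 44*85/1 = 3740/1 = 3740

LCM = 3740


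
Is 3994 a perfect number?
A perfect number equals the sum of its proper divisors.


Proper divisors of 3994: 1, 2, 1997
Sum = 1 + 2 + 1997 = 2000

No, 3994 is not perfect (2000 ≠ 3994)


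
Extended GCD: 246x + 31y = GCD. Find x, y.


Tabular extended Euclidean (each row: r = 246*s + 31*t):
r=246, s=1, t=0
r=31, s=0, t=1
q=7: r=29, s=1, t=-7   [246*(1) + 31*(-7) = 29]
q=1: r=2, s=-1, t=8   [246*(-1) + 31*(8) = 2]
q=14: r=1, s=15, t=-119   [246*(15) + 31*(-119) = 1]
q=2: r=0, s=-31, t=246   [246*(-31) + 31*(246) = 0]
GCD = 1; from the row with r=1: x=15, y=-119
Check: 246*(15) + 31*(-119) = 3690 - 3689 = 1

GCD = 1, x = 15, y = -119


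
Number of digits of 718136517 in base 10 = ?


718136517 has 9 digits in base 10
floor(log10(718136517)) + 1 = floor(8.8562) + 1 = 9

9 digits (base 10)


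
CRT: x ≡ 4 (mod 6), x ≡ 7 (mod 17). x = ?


M = 6*17 = 102
M1 = M/6 = 17, M2 = M/17 = 6
M1^(-1) mod 6 = 5, M2^(-1) mod 17 = 3
x = 4*17*5 + 7*6*3 = 466
466 mod 102 = 58
Check: 58 mod 6 = 4 ✓, 58 mod 17 = 7 ✓

x ≡ 58 (mod 102)


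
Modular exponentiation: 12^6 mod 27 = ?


12^1 mod 27 = 12
12^2 mod 27 = 9
12^3 mod 27 = 0
12^4 mod 27 = 0
12^5 mod 27 = 0
12^6 mod 27 = 0


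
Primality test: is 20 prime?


20 / 2 = 10 (exact division)
20 is NOT prime.

No, 20 is not prime


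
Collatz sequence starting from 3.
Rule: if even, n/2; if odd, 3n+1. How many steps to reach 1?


3 → 10 → 5 → 16 → 8 → 4 → 2 → 1
Total steps = 7

7 steps


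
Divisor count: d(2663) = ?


2663 = 2663^1
d(2663) = (1+1) = 2

2 divisors


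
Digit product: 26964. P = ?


2 × 6 × 9 × 6 × 4 = 2592


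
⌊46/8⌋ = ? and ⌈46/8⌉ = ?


46/8 = 5.7500
floor = 5
ceil = 6

floor = 5, ceil = 6


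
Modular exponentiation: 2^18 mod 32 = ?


2^1 mod 32 = 2
2^2 mod 32 = 4
2^3 mod 32 = 8
2^4 mod 32 = 16
2^5 mod 32 = 0
2^6 mod 32 = 0
2^7 mod 32 = 0
2^8 mod 32 = 0
2^9 mod 32 = 0
2^10 mod 32 = 0
2^11 mod 32 = 0
2^12 mod 32 = 0
2^13 mod 32 = 0
2^14 mod 32 = 0
2^15 mod 32 = 0
2^16 mod 32 = 0
2^17 mod 32 = 0
2^18 mod 32 = 0


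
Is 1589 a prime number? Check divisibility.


1589 / 7 = 227 (exact division)
1589 is NOT prime.

No, 1589 is not prime


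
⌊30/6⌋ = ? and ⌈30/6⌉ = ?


30/6 = 5.0000
floor = 5
ceil = 5

floor = 5, ceil = 5


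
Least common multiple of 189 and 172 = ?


GCD(189, 172) = 1
LCM = 189*172/1 = 32508/1 = 32508

LCM = 32508


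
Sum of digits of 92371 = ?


9 + 2 + 3 + 7 + 1 = 22


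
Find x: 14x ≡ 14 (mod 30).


GCD(14, 30) = 2 divides 14
Divide: 7x ≡ 7 (mod 15)
x ≡ 1 (mod 15)


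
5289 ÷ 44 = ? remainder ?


5289 = 44 * 120 + 9
Check: 5280 + 9 = 5289

q = 120, r = 9


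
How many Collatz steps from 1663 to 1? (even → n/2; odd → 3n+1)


1663 → 4990 → 2495 → 7486 → 3743 → 11230 → 5615 → 16846 → 8423 → 25270 → 12635 → 37906 → 18953 → 56860 → 28430 → 14215 → 42646 → 21323 → 63970 → 31985 → 95956 → 47978 → 23989 → 71968 → 35984 → 17992 → 8996 → 4498 → 2249 → 6748 → 3374 → 1687 → 5062 → 2531 → 7594 → 3797 → 11392 → 5696 → 2848 → 1424 → 712 → 356 → 178 → 89 → 268 → 134 → 67 → 202 → 101 → 304 → 152 → 76 → 38 → 19 → 58 → 29 → 88 → 44 → 22 → 11 → 34 → 17 → 52 → 26 → 13 → 40 → 20 → 10 → 5 → 16 → 8 → 4 → 2 → 1
Total steps = 73

73 steps


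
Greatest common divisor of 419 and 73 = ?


419 = 5 * 73 + 54
73 = 1 * 54 + 19
54 = 2 * 19 + 16
19 = 1 * 16 + 3
16 = 5 * 3 + 1
3 = 3 * 1 + 0
GCD = 1


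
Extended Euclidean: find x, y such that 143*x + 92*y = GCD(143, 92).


Tabular extended Euclidean (each row: r = 143*s + 92*t):
r=143, s=1, t=0
r=92, s=0, t=1
q=1: r=51, s=1, t=-1   [143*(1) + 92*(-1) = 51]
q=1: r=41, s=-1, t=2   [143*(-1) + 92*(2) = 41]
q=1: r=10, s=2, t=-3   [143*(2) + 92*(-3) = 10]
q=4: r=1, s=-9, t=14   [143*(-9) + 92*(14) = 1]
q=10: r=0, s=92, t=-143   [143*(92) + 92*(-143) = 0]
GCD = 1; from the row with r=1: x=-9, y=14
Check: 143*(-9) + 92*(14) = -1287 + 1288 = 1

GCD = 1, x = -9, y = 14


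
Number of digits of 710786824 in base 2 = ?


710786824 in base 2 = 101010010111011011111100001000
Number of digits = 30

30 digits (base 2)


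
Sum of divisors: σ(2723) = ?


Divisors of 2723: 1, 7, 389, 2723
Sum = 1 + 7 + 389 + 2723 = 3120

σ(2723) = 3120


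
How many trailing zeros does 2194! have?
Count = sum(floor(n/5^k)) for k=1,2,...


floor(2194/5) = 438
floor(2194/25) = 87
floor(2194/125) = 17
floor(2194/625) = 3
Total = 545

545 trailing zeros


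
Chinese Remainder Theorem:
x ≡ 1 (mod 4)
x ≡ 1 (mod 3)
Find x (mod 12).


M = 4*3 = 12
M1 = M/4 = 3, M2 = M/3 = 4
M1^(-1) mod 4 = 3, M2^(-1) mod 3 = 1
x = 1*3*3 + 1*4*1 = 13
13 mod 12 = 1
Check: 1 mod 4 = 1 ✓, 1 mod 3 = 1 ✓

x ≡ 1 (mod 12)


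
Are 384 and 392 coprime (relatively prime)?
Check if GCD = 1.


Euclidean algorithm:
392 = 1 * 384 + 8
384 = 48 * 8 + 0
GCD(384, 392) = 8

No, not coprime (GCD = 8)


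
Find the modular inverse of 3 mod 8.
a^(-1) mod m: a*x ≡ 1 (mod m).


Use the extended Euclidean algorithm on (8, 3); each row r = 8*s + 3*t:
r=8, s=1, t=0
r=3, s=0, t=1
q=2: r=2, s=1, t=-2   [8*(1) + 3*(-2) = 2]
q=1: r=1, s=-1, t=3   [8*(-1) + 3*(3) = 1]
q=2: r=0, s=3, t=-8   [8*(3) + 3*(-8) = 0]
GCD = 1 with t = 3, so 3*(3) ≡ 1 (mod 8)
Inverse = 3 mod 8 = 3
Check: 3 * 3 = 9 ≡ 1 (mod 8)

3^(-1) ≡ 3 (mod 8)


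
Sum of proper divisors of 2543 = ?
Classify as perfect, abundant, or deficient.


Proper divisors: 1
Sum = 1 = 1
1 < 2543 → deficient

s(2543) = 1 (deficient)


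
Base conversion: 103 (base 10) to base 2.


103 (base 10) = 103 (decimal)
103 (decimal) = 1100111 (base 2)


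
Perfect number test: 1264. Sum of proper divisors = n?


Proper divisors of 1264: 1, 2, 4, 8, 16, 79, 158, 316, 632
Sum = 1 + 2 + 4 + 8 + 16 + 79 + 158 + 316 + 632 = 1216

No, 1264 is not perfect (1216 ≠ 1264)


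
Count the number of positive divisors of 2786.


2786 = 2^1 × 7^1 × 199^1
d(2786) = (1+1) × (1+1) × (1+1) = 8

8 divisors


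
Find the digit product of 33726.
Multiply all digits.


3 × 3 × 7 × 2 × 6 = 756


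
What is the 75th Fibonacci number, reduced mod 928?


F(k) mod 928 for k=1..75:
1, 1, 2, 3, 5, 8, 13, 21, 34, 55, 89, 144, 233, 377, 610, 59, 669, 728, 469, 269, 738, 79, 817, 896, 785, 753, 610, 435, 117, 552, 669, 293, 34, 327, 361, 688, 121, 809, 2, 811, 813, 696, 581, 349, 2, 351, 353, 704, 129, 833, 34, 867, 901, 840, 813, 725, 610, 407, 89, 496, 585, 153, 738, 891, 701, 664, 437, 173, 610, 783, 465, 320, 785, 177, 34
F(75) mod 928 = 34


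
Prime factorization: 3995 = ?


3995 / 5 = 799
799 / 17 = 47
47 / 47 = 1
3995 = 5 × 17 × 47


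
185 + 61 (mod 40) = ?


185 + 61 = 246
246 mod 40 = 6


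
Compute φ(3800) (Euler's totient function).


3800 = 2^3 × 5^2 × 19
Prime factors: 2, 5, 19
φ(3800) = 3800 × (1-1/2) × (1-1/5) × (1-1/19)
= 3800 × 1/2 × 4/5 × 18/19 = 1440

φ(3800) = 1440


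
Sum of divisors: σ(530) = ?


Divisors of 530: 1, 2, 5, 10, 53, 106, 265, 530
Sum = 1 + 2 + 5 + 10 + 53 + 106 + 265 + 530 = 972

σ(530) = 972


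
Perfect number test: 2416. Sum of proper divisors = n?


Proper divisors of 2416: 1, 2, 4, 8, 16, 151, 302, 604, 1208
Sum = 1 + 2 + 4 + 8 + 16 + 151 + 302 + 604 + 1208 = 2296

No, 2416 is not perfect (2296 ≠ 2416)


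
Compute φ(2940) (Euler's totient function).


2940 = 2^2 × 3 × 5 × 7^2
Prime factors: 2, 3, 5, 7
φ(2940) = 2940 × (1-1/2) × (1-1/3) × (1-1/5) × (1-1/7)
= 2940 × 1/2 × 2/3 × 4/5 × 6/7 = 672

φ(2940) = 672


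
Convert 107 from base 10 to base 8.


107 (base 10) = 107 (decimal)
107 (decimal) = 153 (base 8)


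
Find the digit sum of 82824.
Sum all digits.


8 + 2 + 8 + 2 + 4 = 24


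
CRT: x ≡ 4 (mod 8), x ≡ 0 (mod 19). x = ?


M = 8*19 = 152
M1 = M/8 = 19, M2 = M/19 = 8
M1^(-1) mod 8 = 3, M2^(-1) mod 19 = 12
x = 4*19*3 + 0*8*12 = 228
228 mod 152 = 76
Check: 76 mod 8 = 4 ✓, 76 mod 19 = 0 ✓

x ≡ 76 (mod 152)


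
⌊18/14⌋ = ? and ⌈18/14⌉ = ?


18/14 = 1.2857
floor = 1
ceil = 2

floor = 1, ceil = 2


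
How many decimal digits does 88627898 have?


88627898 has 8 digits in base 10
floor(log10(88627898)) + 1 = floor(7.9476) + 1 = 8

8 digits (base 10)


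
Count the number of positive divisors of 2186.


2186 = 2^1 × 1093^1
d(2186) = (1+1) × (1+1) = 4

4 divisors


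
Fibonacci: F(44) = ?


Sequence: 1, 1, 2, 3, 5, 8, 13, 21, 34, 55, 89, 144, 233, 377, 610, 987, 1597, 2584, 4181, 6765, 10946, 17711, 28657, 46368, 75025, 121393, 196418, 317811, 514229, 832040, 1346269, 2178309, 3524578, 5702887, 9227465, 14930352, 24157817, 39088169, 63245986, 102334155, 165580141, 267914296, 433494437, 701408733
F(44) = 701408733


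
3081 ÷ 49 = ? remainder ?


3081 = 49 * 62 + 43
Check: 3038 + 43 = 3081

q = 62, r = 43


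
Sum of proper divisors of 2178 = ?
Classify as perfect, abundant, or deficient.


Proper divisors: 1, 2, 3, 6, 9, 11, 18, 22, 33, 66, 99, 121, 198, 242, 363, 726, 1089
Sum = 1 + 2 + 3 + 6 + 9 + 11 + 18 + 22 + 33 + 66 + 99 + 121 + 198 + 242 + 363 + 726 + 1089 = 3009
3009 > 2178 → abundant

s(2178) = 3009 (abundant)


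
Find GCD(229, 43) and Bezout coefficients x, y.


Tabular extended Euclidean (each row: r = 229*s + 43*t):
r=229, s=1, t=0
r=43, s=0, t=1
q=5: r=14, s=1, t=-5   [229*(1) + 43*(-5) = 14]
q=3: r=1, s=-3, t=16   [229*(-3) + 43*(16) = 1]
q=14: r=0, s=43, t=-229   [229*(43) + 43*(-229) = 0]
GCD = 1; from the row with r=1: x=-3, y=16
Check: 229*(-3) + 43*(16) = -687 + 688 = 1

GCD = 1, x = -3, y = 16


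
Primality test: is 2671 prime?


Check divisors up to sqrt(2671) = 51.6817
No divisors found.
2671 is prime.

Yes, 2671 is prime


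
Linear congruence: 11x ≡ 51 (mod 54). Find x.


GCD(11, 54) = 1, unique solution
a^(-1) mod 54 = 5
x = 5 * 51 mod 54 = 39

x ≡ 39 (mod 54)


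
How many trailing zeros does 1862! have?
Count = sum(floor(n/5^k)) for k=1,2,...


floor(1862/5) = 372
floor(1862/25) = 74
floor(1862/125) = 14
floor(1862/625) = 2
Total = 462

462 trailing zeros


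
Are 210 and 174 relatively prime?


Euclidean algorithm:
210 = 1 * 174 + 36
174 = 4 * 36 + 30
36 = 1 * 30 + 6
30 = 5 * 6 + 0
GCD(210, 174) = 6

No, not coprime (GCD = 6)


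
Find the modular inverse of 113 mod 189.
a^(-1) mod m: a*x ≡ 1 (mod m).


Use the extended Euclidean algorithm on (189, 113); each row r = 189*s + 113*t:
r=189, s=1, t=0
r=113, s=0, t=1
q=1: r=76, s=1, t=-1   [189*(1) + 113*(-1) = 76]
q=1: r=37, s=-1, t=2   [189*(-1) + 113*(2) = 37]
q=2: r=2, s=3, t=-5   [189*(3) + 113*(-5) = 2]
q=18: r=1, s=-55, t=92   [189*(-55) + 113*(92) = 1]
q=2: r=0, s=113, t=-189   [189*(113) + 113*(-189) = 0]
GCD = 1 with t = 92, so 113*(92) ≡ 1 (mod 189)
Inverse = 92 mod 189 = 92
Check: 113 * 92 = 10396 ≡ 1 (mod 189)

113^(-1) ≡ 92 (mod 189)


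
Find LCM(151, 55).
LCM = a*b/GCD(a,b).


GCD(151, 55) = 1
LCM = 151*55/1 = 8305/1 = 8305

LCM = 8305


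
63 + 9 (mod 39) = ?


63 + 9 = 72
72 mod 39 = 33


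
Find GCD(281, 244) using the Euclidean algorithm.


281 = 1 * 244 + 37
244 = 6 * 37 + 22
37 = 1 * 22 + 15
22 = 1 * 15 + 7
15 = 2 * 7 + 1
7 = 7 * 1 + 0
GCD = 1


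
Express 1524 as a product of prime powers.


1524 / 2 = 762
762 / 2 = 381
381 / 3 = 127
127 / 127 = 1
1524 = 2^2 × 3 × 127


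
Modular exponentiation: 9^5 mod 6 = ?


9^1 mod 6 = 3
9^2 mod 6 = 3
9^3 mod 6 = 3
9^4 mod 6 = 3
9^5 mod 6 = 3


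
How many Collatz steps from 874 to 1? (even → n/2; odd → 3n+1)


874 → 437 → 1312 → 656 → 328 → 164 → 82 → 41 → 124 → 62 → 31 → 94 → 47 → 142 → 71 → 214 → 107 → 322 → 161 → 484 → 242 → 121 → 364 → 182 → 91 → 274 → 137 → 412 → 206 → 103 → 310 → 155 → 466 → 233 → 700 → 350 → 175 → 526 → 263 → 790 → 395 → 1186 → 593 → 1780 → 890 → 445 → 1336 → 668 → 334 → 167 → 502 → 251 → 754 → 377 → 1132 → 566 → 283 → 850 → 425 → 1276 → 638 → 319 → 958 → 479 → 1438 → 719 → 2158 → 1079 → 3238 → 1619 → 4858 → 2429 → 7288 → 3644 → 1822 → 911 → 2734 → 1367 → 4102 → 2051 → 6154 → 3077 → 9232 → 4616 → 2308 → 1154 → 577 → 1732 → 866 → 433 → 1300 → 650 → 325 → 976 → 488 → 244 → 122 → 61 → 184 → 92 → 46 → 23 → 70 → 35 → 106 → 53 → 160 → 80 → 40 → 20 → 10 → 5 → 16 → 8 → 4 → 2 → 1
Total steps = 116

116 steps


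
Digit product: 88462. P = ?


8 × 8 × 4 × 6 × 2 = 3072


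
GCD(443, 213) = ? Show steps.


443 = 2 * 213 + 17
213 = 12 * 17 + 9
17 = 1 * 9 + 8
9 = 1 * 8 + 1
8 = 8 * 1 + 0
GCD = 1


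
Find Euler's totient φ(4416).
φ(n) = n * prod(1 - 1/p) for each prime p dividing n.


4416 = 2^6 × 3 × 23
Prime factors: 2, 3, 23
φ(4416) = 4416 × (1-1/2) × (1-1/3) × (1-1/23)
= 4416 × 1/2 × 2/3 × 22/23 = 1408

φ(4416) = 1408


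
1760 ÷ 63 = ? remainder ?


1760 = 63 * 27 + 59
Check: 1701 + 59 = 1760

q = 27, r = 59


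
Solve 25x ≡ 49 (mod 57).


GCD(25, 57) = 1, unique solution
a^(-1) mod 57 = 16
x = 16 * 49 mod 57 = 43

x ≡ 43 (mod 57)


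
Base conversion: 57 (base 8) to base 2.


57 (base 8) = 47 (decimal)
47 (decimal) = 101111 (base 2)


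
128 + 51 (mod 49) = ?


128 + 51 = 179
179 mod 49 = 32


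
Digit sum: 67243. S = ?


6 + 7 + 2 + 4 + 3 = 22


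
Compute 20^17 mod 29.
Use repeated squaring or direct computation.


20^1 mod 29 = 20
20^2 mod 29 = 23
20^3 mod 29 = 25
20^4 mod 29 = 7
20^5 mod 29 = 24
20^6 mod 29 = 16
20^7 mod 29 = 1
20^8 mod 29 = 20
20^9 mod 29 = 23
20^10 mod 29 = 25
20^11 mod 29 = 7
20^12 mod 29 = 24
20^13 mod 29 = 16
20^14 mod 29 = 1
20^15 mod 29 = 20
20^16 mod 29 = 23
20^17 mod 29 = 25


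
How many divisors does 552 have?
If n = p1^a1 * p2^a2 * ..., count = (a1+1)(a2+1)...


552 = 2^3 × 3^1 × 23^1
d(552) = (3+1) × (1+1) × (1+1) = 16

16 divisors


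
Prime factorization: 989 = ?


989 / 23 = 43
43 / 43 = 1
989 = 23 × 43


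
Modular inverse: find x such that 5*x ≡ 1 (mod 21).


Use the extended Euclidean algorithm on (21, 5); each row r = 21*s + 5*t:
r=21, s=1, t=0
r=5, s=0, t=1
q=4: r=1, s=1, t=-4   [21*(1) + 5*(-4) = 1]
q=5: r=0, s=-5, t=21   [21*(-5) + 5*(21) = 0]
GCD = 1 with t = -4, so 5*(-4) ≡ 1 (mod 21)
Inverse = -4 mod 21 = 17
Check: 5 * 17 = 85 ≡ 1 (mod 21)

5^(-1) ≡ 17 (mod 21)


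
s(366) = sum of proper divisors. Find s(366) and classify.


Proper divisors: 1, 2, 3, 6, 61, 122, 183
Sum = 1 + 2 + 3 + 6 + 61 + 122 + 183 = 378
378 > 366 → abundant

s(366) = 378 (abundant)


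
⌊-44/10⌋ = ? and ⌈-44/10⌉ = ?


-44/10 = -4.4000
floor = -5
ceil = -4

floor = -5, ceil = -4


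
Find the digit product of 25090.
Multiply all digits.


2 × 5 × 0 × 9 × 0 = 0


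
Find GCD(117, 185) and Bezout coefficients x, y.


Tabular extended Euclidean (each row: r = 117*s + 185*t):
r=117, s=1, t=0
r=185, s=0, t=1
q=0: r=117, s=1, t=0   [117*(1) + 185*(0) = 117]
q=1: r=68, s=-1, t=1   [117*(-1) + 185*(1) = 68]
q=1: r=49, s=2, t=-1   [117*(2) + 185*(-1) = 49]
q=1: r=19, s=-3, t=2   [117*(-3) + 185*(2) = 19]
q=2: r=11, s=8, t=-5   [117*(8) + 185*(-5) = 11]
q=1: r=8, s=-11, t=7   [117*(-11) + 185*(7) = 8]
q=1: r=3, s=19, t=-12   [117*(19) + 185*(-12) = 3]
q=2: r=2, s=-49, t=31   [117*(-49) + 185*(31) = 2]
q=1: r=1, s=68, t=-43   [117*(68) + 185*(-43) = 1]
q=2: r=0, s=-185, t=117   [117*(-185) + 185*(117) = 0]
GCD = 1; from the row with r=1: x=68, y=-43
Check: 117*(68) + 185*(-43) = 7956 - 7955 = 1

GCD = 1, x = 68, y = -43


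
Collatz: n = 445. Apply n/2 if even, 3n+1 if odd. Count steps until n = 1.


445 → 1336 → 668 → 334 → 167 → 502 → 251 → 754 → 377 → 1132 → 566 → 283 → 850 → 425 → 1276 → 638 → 319 → 958 → 479 → 1438 → 719 → 2158 → 1079 → 3238 → 1619 → 4858 → 2429 → 7288 → 3644 → 1822 → 911 → 2734 → 1367 → 4102 → 2051 → 6154 → 3077 → 9232 → 4616 → 2308 → 1154 → 577 → 1732 → 866 → 433 → 1300 → 650 → 325 → 976 → 488 → 244 → 122 → 61 → 184 → 92 → 46 → 23 → 70 → 35 → 106 → 53 → 160 → 80 → 40 → 20 → 10 → 5 → 16 → 8 → 4 → 2 → 1
Total steps = 71

71 steps


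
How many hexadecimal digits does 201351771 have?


201351771 in base 16 = C00625B
Number of digits = 7

7 digits (base 16)


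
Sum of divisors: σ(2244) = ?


Divisors of 2244: 1, 2, 3, 4, 6, 11, 12, 17, 22, 33, 34, 44, 51, 66, 68, 102, 132, 187, 204, 374, 561, 748, 1122, 2244
Sum = 1 + 2 + 3 + 4 + 6 + 11 + 12 + 17 + 22 + 33 + 34 + 44 + 51 + 66 + 68 + 102 + 132 + 187 + 204 + 374 + 561 + 748 + 1122 + 2244 = 6048

σ(2244) = 6048


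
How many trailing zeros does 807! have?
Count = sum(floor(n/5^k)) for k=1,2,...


floor(807/5) = 161
floor(807/25) = 32
floor(807/125) = 6
floor(807/625) = 1
Total = 200

200 trailing zeros


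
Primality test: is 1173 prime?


1173 / 3 = 391 (exact division)
1173 is NOT prime.

No, 1173 is not prime


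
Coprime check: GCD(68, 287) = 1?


Euclidean algorithm:
287 = 4 * 68 + 15
68 = 4 * 15 + 8
15 = 1 * 8 + 7
8 = 1 * 7 + 1
7 = 7 * 1 + 0
GCD(68, 287) = 1

Yes, coprime (GCD = 1)


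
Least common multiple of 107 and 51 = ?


GCD(107, 51) = 1
LCM = 107*51/1 = 5457/1 = 5457

LCM = 5457


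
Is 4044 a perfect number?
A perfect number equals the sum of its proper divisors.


Proper divisors of 4044: 1, 2, 3, 4, 6, 12, 337, 674, 1011, 1348, 2022
Sum = 1 + 2 + 3 + 4 + 6 + 12 + 337 + 674 + 1011 + 1348 + 2022 = 5420

No, 4044 is not perfect (5420 ≠ 4044)


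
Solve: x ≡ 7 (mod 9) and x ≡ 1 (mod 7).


M = 9*7 = 63
M1 = M/9 = 7, M2 = M/7 = 9
M1^(-1) mod 9 = 4, M2^(-1) mod 7 = 4
x = 7*7*4 + 1*9*4 = 232
232 mod 63 = 43
Check: 43 mod 9 = 7 ✓, 43 mod 7 = 1 ✓

x ≡ 43 (mod 63)


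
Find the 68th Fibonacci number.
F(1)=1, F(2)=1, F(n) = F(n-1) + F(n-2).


Sequence: 1, 1, 2, 3, 5, 8, 13, 21, 34, 55, 89, 144, 233, 377, 610, 987, 1597, 2584, 4181, 6765, 10946, 17711, 28657, 46368, 75025, 121393, 196418, 317811, 514229, 832040, 1346269, 2178309, 3524578, 5702887, 9227465, 14930352, 24157817, 39088169, 63245986, 102334155, 165580141, 267914296, 433494437, 701408733, 1134903170, 1836311903, 2971215073, 4807526976, 7778742049, 12586269025, 20365011074, 32951280099, 53316291173, 86267571272, 139583862445, 225851433717, 365435296162, 591286729879, 956722026041, 1548008755920, 2504730781961, 4052739537881, 6557470319842, 10610209857723, 17167680177565, 27777890035288, 44945570212853, 72723460248141
F(68) = 72723460248141


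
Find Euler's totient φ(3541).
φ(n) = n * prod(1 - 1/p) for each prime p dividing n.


3541 = 3541
Prime factors: 3541
φ(3541) = 3541 × (1-1/3541)
= 3541 × 3540/3541 = 3540

φ(3541) = 3540


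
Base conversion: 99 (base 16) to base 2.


99 (base 16) = 153 (decimal)
153 (decimal) = 10011001 (base 2)


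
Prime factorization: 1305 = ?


1305 / 3 = 435
435 / 3 = 145
145 / 5 = 29
29 / 29 = 1
1305 = 3^2 × 5 × 29


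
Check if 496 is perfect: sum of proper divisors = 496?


Proper divisors of 496: 1, 2, 4, 8, 16, 31, 62, 124, 248
Sum = 1 + 2 + 4 + 8 + 16 + 31 + 62 + 124 + 248 = 496

Yes, 496 is perfect (496 = 496)


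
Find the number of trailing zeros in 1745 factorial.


floor(1745/5) = 349
floor(1745/25) = 69
floor(1745/125) = 13
floor(1745/625) = 2
Total = 433

433 trailing zeros


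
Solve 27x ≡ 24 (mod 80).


GCD(27, 80) = 1, unique solution
a^(-1) mod 80 = 3
x = 3 * 24 mod 80 = 72

x ≡ 72 (mod 80)


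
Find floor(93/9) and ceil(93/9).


93/9 = 10.3333
floor = 10
ceil = 11

floor = 10, ceil = 11


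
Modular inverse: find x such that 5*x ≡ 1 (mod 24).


Use the extended Euclidean algorithm on (24, 5); each row r = 24*s + 5*t:
r=24, s=1, t=0
r=5, s=0, t=1
q=4: r=4, s=1, t=-4   [24*(1) + 5*(-4) = 4]
q=1: r=1, s=-1, t=5   [24*(-1) + 5*(5) = 1]
q=4: r=0, s=5, t=-24   [24*(5) + 5*(-24) = 0]
GCD = 1 with t = 5, so 5*(5) ≡ 1 (mod 24)
Inverse = 5 mod 24 = 5
Check: 5 * 5 = 25 ≡ 1 (mod 24)

5^(-1) ≡ 5 (mod 24)


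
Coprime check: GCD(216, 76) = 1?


Euclidean algorithm:
216 = 2 * 76 + 64
76 = 1 * 64 + 12
64 = 5 * 12 + 4
12 = 3 * 4 + 0
GCD(216, 76) = 4

No, not coprime (GCD = 4)


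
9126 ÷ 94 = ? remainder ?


9126 = 94 * 97 + 8
Check: 9118 + 8 = 9126

q = 97, r = 8


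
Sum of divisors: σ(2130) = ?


Divisors of 2130: 1, 2, 3, 5, 6, 10, 15, 30, 71, 142, 213, 355, 426, 710, 1065, 2130
Sum = 1 + 2 + 3 + 5 + 6 + 10 + 15 + 30 + 71 + 142 + 213 + 355 + 426 + 710 + 1065 + 2130 = 5184

σ(2130) = 5184


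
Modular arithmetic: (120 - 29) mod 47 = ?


120 - 29 = 91
91 mod 47 = 44


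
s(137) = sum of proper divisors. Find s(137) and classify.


Proper divisors: 1
Sum = 1 = 1
1 < 137 → deficient

s(137) = 1 (deficient)
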